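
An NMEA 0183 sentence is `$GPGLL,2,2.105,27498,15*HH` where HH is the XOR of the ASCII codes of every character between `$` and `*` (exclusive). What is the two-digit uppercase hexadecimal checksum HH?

XOR the ASCII codes of the payload characters:
  'G' = 0x47 → acc = 0x47
  'P' = 0x50 → acc = 0x17
  'G' = 0x47 → acc = 0x50
  'L' = 0x4C → acc = 0x1C
  'L' = 0x4C → acc = 0x50
  ',' = 0x2C → acc = 0x7C
  '2' = 0x32 → acc = 0x4E
  ',' = 0x2C → acc = 0x62
  '2' = 0x32 → acc = 0x50
  '.' = 0x2E → acc = 0x7E
  '1' = 0x31 → acc = 0x4F
  '0' = 0x30 → acc = 0x7F
  '5' = 0x35 → acc = 0x4A
  ',' = 0x2C → acc = 0x66
  '2' = 0x32 → acc = 0x54
  '7' = 0x37 → acc = 0x63
  '4' = 0x34 → acc = 0x57
  '9' = 0x39 → acc = 0x6E
  '8' = 0x38 → acc = 0x56
  ',' = 0x2C → acc = 0x7A
  '1' = 0x31 → acc = 0x4B
  '5' = 0x35 → acc = 0x7E
Checksum = 0x7E.

7E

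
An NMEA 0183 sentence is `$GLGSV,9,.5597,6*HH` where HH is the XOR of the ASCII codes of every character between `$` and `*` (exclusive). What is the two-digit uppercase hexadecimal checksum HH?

XOR the ASCII codes of the payload characters:
  'G' = 0x47 → acc = 0x47
  'L' = 0x4C → acc = 0x0B
  'G' = 0x47 → acc = 0x4C
  'S' = 0x53 → acc = 0x1F
  'V' = 0x56 → acc = 0x49
  ',' = 0x2C → acc = 0x65
  '9' = 0x39 → acc = 0x5C
  ',' = 0x2C → acc = 0x70
  '.' = 0x2E → acc = 0x5E
  '5' = 0x35 → acc = 0x6B
  '5' = 0x35 → acc = 0x5E
  '9' = 0x39 → acc = 0x67
  '7' = 0x37 → acc = 0x50
  ',' = 0x2C → acc = 0x7C
  '6' = 0x36 → acc = 0x4A
Checksum = 0x4A.

4A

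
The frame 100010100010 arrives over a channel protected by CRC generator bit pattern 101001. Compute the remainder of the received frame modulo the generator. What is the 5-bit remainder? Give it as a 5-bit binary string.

Modulo-2 division of 100010100010 by 101001:
  pos 0: 100010 XOR 101001 = 001011
  pos 2: 101110 XOR 101001 = 000111
  pos 5: 111001 XOR 101001 = 010000
  pos 6: 100000 XOR 101001 = 001001
Remainder = 01001 (nonzero — an error is detected).

01001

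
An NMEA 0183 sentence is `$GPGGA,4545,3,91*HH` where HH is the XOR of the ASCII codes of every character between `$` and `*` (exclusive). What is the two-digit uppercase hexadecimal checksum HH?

XOR the ASCII codes of the payload characters:
  'G' = 0x47 → acc = 0x47
  'P' = 0x50 → acc = 0x17
  'G' = 0x47 → acc = 0x50
  'G' = 0x47 → acc = 0x17
  'A' = 0x41 → acc = 0x56
  ',' = 0x2C → acc = 0x7A
  '4' = 0x34 → acc = 0x4E
  '5' = 0x35 → acc = 0x7B
  '4' = 0x34 → acc = 0x4F
  '5' = 0x35 → acc = 0x7A
  ',' = 0x2C → acc = 0x56
  '3' = 0x33 → acc = 0x65
  ',' = 0x2C → acc = 0x49
  '9' = 0x39 → acc = 0x70
  '1' = 0x31 → acc = 0x41
Checksum = 0x41.

41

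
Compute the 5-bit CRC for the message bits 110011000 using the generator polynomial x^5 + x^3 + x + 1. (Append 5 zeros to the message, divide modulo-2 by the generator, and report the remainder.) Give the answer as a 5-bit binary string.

10111

Append 5 zeros: 11001100000000. Divide by 101011 (XOR where the leading bit is 1):
  pos 0: 110011 XOR 101011 = 011000
  pos 1: 110000 XOR 101011 = 011011
  pos 2: 110110 XOR 101011 = 011101
  pos 3: 111010 XOR 101011 = 010001
  pos 4: 100010 XOR 101011 = 001001
  pos 6: 100100 XOR 101011 = 001111
  pos 8: 111100 XOR 101011 = 010111
Remainder (last 5 bits) = 10111. This is the CRC / FCS.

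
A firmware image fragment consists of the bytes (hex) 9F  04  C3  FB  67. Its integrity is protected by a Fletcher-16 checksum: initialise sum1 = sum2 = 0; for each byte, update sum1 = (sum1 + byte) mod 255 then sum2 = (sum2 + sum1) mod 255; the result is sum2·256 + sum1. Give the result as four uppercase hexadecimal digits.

Running sums (mod 255):
  after byte 0 (9F): sum1=159, sum2=159
  after byte 1 (04): sum1=163, sum2=67
  after byte 2 (C3): sum1=103, sum2=170
  after byte 3 (FB): sum1=99, sum2=14
  after byte 4 (67): sum1=202, sum2=216
Checksum = sum2·256 + sum1 = 216·256 + 202 = 55498 = 0xD8CA.

D8CA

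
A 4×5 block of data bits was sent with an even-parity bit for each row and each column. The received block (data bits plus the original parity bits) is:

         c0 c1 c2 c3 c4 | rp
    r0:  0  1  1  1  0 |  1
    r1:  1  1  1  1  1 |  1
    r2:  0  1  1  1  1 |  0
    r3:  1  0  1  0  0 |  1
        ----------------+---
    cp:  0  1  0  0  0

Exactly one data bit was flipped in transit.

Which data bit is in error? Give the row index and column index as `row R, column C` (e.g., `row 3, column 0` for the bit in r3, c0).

Recompute each row's even parity and compare to rp:
  r0: data parity 1, sent rp 1 → ok
  r1: data parity 1, sent rp 1 → ok
  r2: data parity 0, sent rp 0 → ok
  r3: data parity 0, sent rp 1 → mismatch
Recompute each column's even parity and compare to cp:
  c0: data parity 0, sent cp 0 → ok
  c1: data parity 1, sent cp 1 → ok
  c2: data parity 0, sent cp 0 → ok
  c3: data parity 1, sent cp 0 → mismatch
  c4: data parity 0, sent cp 0 → ok
Exactly one row (r3) and one column (c3) fail → the flipped bit is at their intersection.

row 3, column 3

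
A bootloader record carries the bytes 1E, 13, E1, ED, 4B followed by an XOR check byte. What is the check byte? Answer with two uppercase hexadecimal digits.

XOR the bytes together:
  start with 0x1E
  0x1E ⊕ 0x13 = 0x0D
  0x0D ⊕ 0xE1 = 0xEC
  0xEC ⊕ 0xED = 0x01
  0x01 ⊕ 0x4B = 0x4A

4A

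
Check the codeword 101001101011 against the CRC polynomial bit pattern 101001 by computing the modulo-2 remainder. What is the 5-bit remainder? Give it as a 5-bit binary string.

Modulo-2 division of 101001101011 by 101001:
  pos 0: 101001 XOR 101001 = 000000
  pos 6: 101011 XOR 101001 = 000010
Remainder = 00010 (nonzero — an error is detected).

00010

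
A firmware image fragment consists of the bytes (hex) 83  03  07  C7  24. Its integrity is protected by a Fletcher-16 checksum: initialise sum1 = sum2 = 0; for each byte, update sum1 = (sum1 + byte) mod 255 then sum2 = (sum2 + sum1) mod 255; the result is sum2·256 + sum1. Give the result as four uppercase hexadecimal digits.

6679

Running sums (mod 255):
  after byte 0 (83): sum1=131, sum2=131
  after byte 1 (03): sum1=134, sum2=10
  after byte 2 (07): sum1=141, sum2=151
  after byte 3 (C7): sum1=85, sum2=236
  after byte 4 (24): sum1=121, sum2=102
Checksum = sum2·256 + sum1 = 102·256 + 121 = 26233 = 0x6679.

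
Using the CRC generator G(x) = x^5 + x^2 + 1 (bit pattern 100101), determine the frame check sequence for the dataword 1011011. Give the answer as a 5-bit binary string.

Append 5 zeros: 101101100000. Divide by 100101 (XOR where the leading bit is 1):
  pos 0: 101101 XOR 100101 = 001000
  pos 2: 100010 XOR 100101 = 000111
  pos 5: 111000 XOR 100101 = 011101
  pos 6: 111010 XOR 100101 = 011111
Remainder (last 5 bits) = 11111. This is the CRC / FCS.

11111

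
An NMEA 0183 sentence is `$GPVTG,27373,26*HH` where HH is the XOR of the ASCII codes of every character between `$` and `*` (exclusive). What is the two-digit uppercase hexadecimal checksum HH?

64

XOR the ASCII codes of the payload characters:
  'G' = 0x47 → acc = 0x47
  'P' = 0x50 → acc = 0x17
  'V' = 0x56 → acc = 0x41
  'T' = 0x54 → acc = 0x15
  'G' = 0x47 → acc = 0x52
  ',' = 0x2C → acc = 0x7E
  '2' = 0x32 → acc = 0x4C
  '7' = 0x37 → acc = 0x7B
  '3' = 0x33 → acc = 0x48
  '7' = 0x37 → acc = 0x7F
  '3' = 0x33 → acc = 0x4C
  ',' = 0x2C → acc = 0x60
  '2' = 0x32 → acc = 0x52
  '6' = 0x36 → acc = 0x64
Checksum = 0x64.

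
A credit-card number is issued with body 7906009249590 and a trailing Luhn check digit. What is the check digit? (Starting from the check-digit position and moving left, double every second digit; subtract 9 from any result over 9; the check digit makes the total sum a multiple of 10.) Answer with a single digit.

Partial digits right→left: 0 9 5 9 4 2 9 0 0 6 0 9 7
Double every second digit counting from the check-digit position (so the 1st, 3rd, 5th, ... of the partial from the right).
  doubled (with −9 where >9): 0 1 8 9 0 0 5 → sum 23
  kept as-is: 9 9 2 0 6 9 → sum 35
Total = 23 + 35 = 58.
Check digit = (10 − (58 mod 10)) mod 10 = 2.

2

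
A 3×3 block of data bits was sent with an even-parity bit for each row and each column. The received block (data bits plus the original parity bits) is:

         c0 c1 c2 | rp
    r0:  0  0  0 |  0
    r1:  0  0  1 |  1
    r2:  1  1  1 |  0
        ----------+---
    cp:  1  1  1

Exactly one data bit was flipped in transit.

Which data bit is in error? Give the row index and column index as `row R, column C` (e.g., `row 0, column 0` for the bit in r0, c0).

Recompute each row's even parity and compare to rp:
  r0: data parity 0, sent rp 0 → ok
  r1: data parity 1, sent rp 1 → ok
  r2: data parity 1, sent rp 0 → mismatch
Recompute each column's even parity and compare to cp:
  c0: data parity 1, sent cp 1 → ok
  c1: data parity 1, sent cp 1 → ok
  c2: data parity 0, sent cp 1 → mismatch
Exactly one row (r2) and one column (c2) fail → the flipped bit is at their intersection.

row 2, column 2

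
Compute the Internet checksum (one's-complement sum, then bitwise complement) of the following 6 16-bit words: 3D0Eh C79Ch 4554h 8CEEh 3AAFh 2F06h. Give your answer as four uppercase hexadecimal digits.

BF5C

One's-complement addition (fold any carry out of bit 15 back into bit 0):
  0x3D0E + 0xC79C = 0x104AA → wrap carry → 0x04AB
  0x04AB + 0x4554 = 0x049FF
  0x49FF + 0x8CEE = 0x0D6ED
  0xD6ED + 0x3AAF = 0x1119C → wrap carry → 0x119D
  0x119D + 0x2F06 = 0x040A3
One's-complement sum = 0x40A3.
Checksum = ~0x40A3 & 0xFFFF = 0xBF5C.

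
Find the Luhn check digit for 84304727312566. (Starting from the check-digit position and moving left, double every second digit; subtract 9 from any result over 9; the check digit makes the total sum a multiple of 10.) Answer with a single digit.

Partial digits right→left: 6 6 5 2 1 3 7 2 7 4 0 3 4 8
Double every second digit counting from the check-digit position (so the 1st, 3rd, 5th, ... of the partial from the right).
  doubled (with −9 where >9): 3 1 2 5 5 0 8 → sum 24
  kept as-is: 6 2 3 2 4 3 8 → sum 28
Total = 24 + 28 = 52.
Check digit = (10 − (52 mod 10)) mod 10 = 8.

8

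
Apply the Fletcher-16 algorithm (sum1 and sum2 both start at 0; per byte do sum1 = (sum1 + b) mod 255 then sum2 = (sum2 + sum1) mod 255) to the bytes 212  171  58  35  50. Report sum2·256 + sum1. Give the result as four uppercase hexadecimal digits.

Running sums (mod 255):
  after byte 0 (212): sum1=212, sum2=212
  after byte 1 (171): sum1=128, sum2=85
  after byte 2 (58): sum1=186, sum2=16
  after byte 3 (35): sum1=221, sum2=237
  after byte 4 (50): sum1=16, sum2=253
Checksum = sum2·256 + sum1 = 253·256 + 16 = 64784 = 0xFD10.

FD10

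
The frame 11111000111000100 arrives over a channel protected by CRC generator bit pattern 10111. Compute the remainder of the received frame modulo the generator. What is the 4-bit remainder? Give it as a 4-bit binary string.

1110

Modulo-2 division of 11111000111000100 by 10111:
  pos 0: 11111 XOR 10111 = 01000
  pos 1: 10000 XOR 10111 = 00111
  pos 3: 11100 XOR 10111 = 01011
  pos 4: 10111 XOR 10111 = 00000
  pos 9: 11000 XOR 10111 = 01111
  pos 10: 11111 XOR 10111 = 01000
  pos 11: 10000 XOR 10111 = 00111
Remainder = 1110 (nonzero — an error is detected).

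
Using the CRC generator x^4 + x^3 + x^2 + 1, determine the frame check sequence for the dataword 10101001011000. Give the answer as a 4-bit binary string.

1111

Append 4 zeros: 101010010110000000. Divide by 11101 (XOR where the leading bit is 1):
  pos 0: 10101 XOR 11101 = 01000
  pos 1: 10000 XOR 11101 = 01101
  pos 2: 11010 XOR 11101 = 00111
  pos 4: 11110 XOR 11101 = 00011
  pos 7: 11110 XOR 11101 = 00011
  pos 10: 11000 XOR 11101 = 00101
  pos 12: 10100 XOR 11101 = 01001
  pos 13: 10010 XOR 11101 = 01111
Remainder (last 4 bits) = 1111. This is the CRC / FCS.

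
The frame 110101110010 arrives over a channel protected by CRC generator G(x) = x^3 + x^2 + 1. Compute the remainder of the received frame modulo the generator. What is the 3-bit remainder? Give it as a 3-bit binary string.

Modulo-2 division of 110101110010 by 1101:
  pos 0: 1101 XOR 1101 = 0000
  pos 5: 1110 XOR 1101 = 0011
  pos 7: 1101 XOR 1101 = 0000
Remainder = 000 (zero — the frame passes the CRC check).

000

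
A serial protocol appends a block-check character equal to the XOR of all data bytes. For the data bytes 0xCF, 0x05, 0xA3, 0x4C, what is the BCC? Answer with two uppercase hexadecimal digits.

25

XOR the bytes together:
  start with 0xCF
  0xCF ⊕ 0x05 = 0xCA
  0xCA ⊕ 0xA3 = 0x69
  0x69 ⊕ 0x4C = 0x25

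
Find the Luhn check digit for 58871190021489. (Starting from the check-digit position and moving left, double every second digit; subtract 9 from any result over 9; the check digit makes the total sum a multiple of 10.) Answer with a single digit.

3

Partial digits right→left: 9 8 4 1 2 0 0 9 1 1 7 8 8 5
Double every second digit counting from the check-digit position (so the 1st, 3rd, 5th, ... of the partial from the right).
  doubled (with −9 where >9): 9 8 4 0 2 5 7 → sum 35
  kept as-is: 8 1 0 9 1 8 5 → sum 32
Total = 35 + 32 = 67.
Check digit = (10 − (67 mod 10)) mod 10 = 3.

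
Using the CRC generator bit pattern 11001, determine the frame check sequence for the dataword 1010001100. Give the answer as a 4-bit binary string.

Append 4 zeros: 10100011000000. Divide by 11001 (XOR where the leading bit is 1):
  pos 0: 10100 XOR 11001 = 01101
  pos 1: 11010 XOR 11001 = 00011
  pos 4: 11110 XOR 11001 = 00111
  pos 6: 11100 XOR 11001 = 00101
  pos 8: 10100 XOR 11001 = 01101
  pos 9: 11010 XOR 11001 = 00011
Remainder (last 4 bits) = 0011. This is the CRC / FCS.

0011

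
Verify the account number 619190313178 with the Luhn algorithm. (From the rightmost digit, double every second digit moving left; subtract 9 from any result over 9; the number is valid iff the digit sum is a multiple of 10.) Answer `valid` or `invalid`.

From the right, keep odd positions and double even positions (subtract 9 from any doubled value over 9):
  doubled (positions 2,4,...): 5 6 6 9 9 3 → sum 38
  kept (positions 1,3,...): 8 1 1 0 1 1 → sum 12
Total = 50.
50 mod 10 = 0, so the number is valid.

valid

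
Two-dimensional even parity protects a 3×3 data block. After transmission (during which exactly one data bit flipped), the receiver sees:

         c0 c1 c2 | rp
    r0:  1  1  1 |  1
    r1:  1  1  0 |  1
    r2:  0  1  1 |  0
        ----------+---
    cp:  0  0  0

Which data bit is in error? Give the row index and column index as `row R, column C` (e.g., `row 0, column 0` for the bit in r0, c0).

row 1, column 1

Recompute each row's even parity and compare to rp:
  r0: data parity 1, sent rp 1 → ok
  r1: data parity 0, sent rp 1 → mismatch
  r2: data parity 0, sent rp 0 → ok
Recompute each column's even parity and compare to cp:
  c0: data parity 0, sent cp 0 → ok
  c1: data parity 1, sent cp 0 → mismatch
  c2: data parity 0, sent cp 0 → ok
Exactly one row (r1) and one column (c1) fail → the flipped bit is at their intersection.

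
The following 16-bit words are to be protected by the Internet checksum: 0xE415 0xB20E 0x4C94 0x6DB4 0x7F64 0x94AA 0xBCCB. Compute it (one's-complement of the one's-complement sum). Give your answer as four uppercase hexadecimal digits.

One's-complement addition (fold any carry out of bit 15 back into bit 0):
  0xE415 + 0xB20E = 0x19623 → wrap carry → 0x9624
  0x9624 + 0x4C94 = 0x0E2B8
  0xE2B8 + 0x6DB4 = 0x1506C → wrap carry → 0x506D
  0x506D + 0x7F64 = 0x0CFD1
  0xCFD1 + 0x94AA = 0x1647B → wrap carry → 0x647C
  0x647C + 0xBCCB = 0x12147 → wrap carry → 0x2148
One's-complement sum = 0x2148.
Checksum = ~0x2148 & 0xFFFF = 0xDEB7.

DEB7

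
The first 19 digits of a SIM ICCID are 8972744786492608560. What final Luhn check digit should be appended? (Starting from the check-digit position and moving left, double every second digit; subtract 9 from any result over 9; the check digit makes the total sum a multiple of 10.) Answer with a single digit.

Partial digits right→left: 0 6 5 8 0 6 2 9 4 6 8 7 4 4 7 2 7 9 8
Double every second digit counting from the check-digit position (so the 1st, 3rd, 5th, ... of the partial from the right).
  doubled (with −9 where >9): 0 1 0 4 8 7 8 5 5 7 → sum 45
  kept as-is: 6 8 6 9 6 7 4 2 9 → sum 57
Total = 45 + 57 = 102.
Check digit = (10 − (102 mod 10)) mod 10 = 8.

8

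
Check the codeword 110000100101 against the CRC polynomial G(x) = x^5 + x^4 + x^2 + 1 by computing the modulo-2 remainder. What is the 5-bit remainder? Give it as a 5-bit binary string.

11001

Modulo-2 division of 110000100101 by 110101:
  pos 0: 110000 XOR 110101 = 000101
  pos 3: 101100 XOR 110101 = 011001
  pos 4: 110011 XOR 110101 = 000110
Remainder = 11001 (nonzero — an error is detected).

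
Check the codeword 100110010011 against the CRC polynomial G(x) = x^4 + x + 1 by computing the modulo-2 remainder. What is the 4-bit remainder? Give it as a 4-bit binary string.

0000

Modulo-2 division of 100110010011 by 10011:
  pos 0: 10011 XOR 10011 = 00000
  pos 7: 10011 XOR 10011 = 00000
Remainder = 0000 (zero — the frame passes the CRC check).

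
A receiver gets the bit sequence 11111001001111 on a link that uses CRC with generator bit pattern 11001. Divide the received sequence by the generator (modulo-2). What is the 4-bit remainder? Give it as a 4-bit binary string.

0111

Modulo-2 division of 11111001001111 by 11001:
  pos 0: 11111 XOR 11001 = 00110
  pos 2: 11000 XOR 11001 = 00001
  pos 6: 11001 XOR 11001 = 00000
Remainder = 0111 (nonzero — an error is detected).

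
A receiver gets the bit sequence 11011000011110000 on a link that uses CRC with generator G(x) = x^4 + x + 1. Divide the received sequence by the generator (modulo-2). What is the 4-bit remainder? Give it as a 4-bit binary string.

Modulo-2 division of 11011000011110000 by 10011:
  pos 0: 11011 XOR 10011 = 01000
  pos 1: 10000 XOR 10011 = 00011
  pos 4: 11000 XOR 10011 = 01011
  pos 5: 10111 XOR 10011 = 00100
  pos 7: 10011 XOR 10011 = 00000
  pos 12: 10000 XOR 10011 = 00011
Remainder = 0011 (nonzero — an error is detected).

0011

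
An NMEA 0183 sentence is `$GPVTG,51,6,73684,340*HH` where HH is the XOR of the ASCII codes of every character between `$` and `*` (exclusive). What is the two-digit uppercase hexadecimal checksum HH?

XOR the ASCII codes of the payload characters:
  'G' = 0x47 → acc = 0x47
  'P' = 0x50 → acc = 0x17
  'V' = 0x56 → acc = 0x41
  'T' = 0x54 → acc = 0x15
  'G' = 0x47 → acc = 0x52
  ',' = 0x2C → acc = 0x7E
  '5' = 0x35 → acc = 0x4B
  '1' = 0x31 → acc = 0x7A
  ',' = 0x2C → acc = 0x56
  '6' = 0x36 → acc = 0x60
  ',' = 0x2C → acc = 0x4C
  '7' = 0x37 → acc = 0x7B
  '3' = 0x33 → acc = 0x48
  '6' = 0x36 → acc = 0x7E
  '8' = 0x38 → acc = 0x46
  '4' = 0x34 → acc = 0x72
  ',' = 0x2C → acc = 0x5E
  '3' = 0x33 → acc = 0x6D
  '4' = 0x34 → acc = 0x59
  '0' = 0x30 → acc = 0x69
Checksum = 0x69.

69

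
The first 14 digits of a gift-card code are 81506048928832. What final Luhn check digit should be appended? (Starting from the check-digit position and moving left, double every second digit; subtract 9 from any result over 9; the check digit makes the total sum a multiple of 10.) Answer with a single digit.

3

Partial digits right→left: 2 3 8 8 2 9 8 4 0 6 0 5 1 8
Double every second digit counting from the check-digit position (so the 1st, 3rd, 5th, ... of the partial from the right).
  doubled (with −9 where >9): 4 7 4 7 0 0 2 → sum 24
  kept as-is: 3 8 9 4 6 5 8 → sum 43
Total = 24 + 43 = 67.
Check digit = (10 − (67 mod 10)) mod 10 = 3.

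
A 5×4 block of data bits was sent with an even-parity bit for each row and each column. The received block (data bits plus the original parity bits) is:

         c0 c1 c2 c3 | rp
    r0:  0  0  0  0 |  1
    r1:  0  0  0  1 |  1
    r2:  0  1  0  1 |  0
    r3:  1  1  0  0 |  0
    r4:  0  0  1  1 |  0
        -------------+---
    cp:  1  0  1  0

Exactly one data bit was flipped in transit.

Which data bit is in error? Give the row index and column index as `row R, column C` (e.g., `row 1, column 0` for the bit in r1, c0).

Recompute each row's even parity and compare to rp:
  r0: data parity 0, sent rp 1 → mismatch
  r1: data parity 1, sent rp 1 → ok
  r2: data parity 0, sent rp 0 → ok
  r3: data parity 0, sent rp 0 → ok
  r4: data parity 0, sent rp 0 → ok
Recompute each column's even parity and compare to cp:
  c0: data parity 1, sent cp 1 → ok
  c1: data parity 0, sent cp 0 → ok
  c2: data parity 1, sent cp 1 → ok
  c3: data parity 1, sent cp 0 → mismatch
Exactly one row (r0) and one column (c3) fail → the flipped bit is at their intersection.

row 0, column 3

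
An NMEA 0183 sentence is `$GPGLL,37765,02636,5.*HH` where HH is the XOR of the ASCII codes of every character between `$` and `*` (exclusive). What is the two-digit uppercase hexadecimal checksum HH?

66

XOR the ASCII codes of the payload characters:
  'G' = 0x47 → acc = 0x47
  'P' = 0x50 → acc = 0x17
  'G' = 0x47 → acc = 0x50
  'L' = 0x4C → acc = 0x1C
  'L' = 0x4C → acc = 0x50
  ',' = 0x2C → acc = 0x7C
  '3' = 0x33 → acc = 0x4F
  '7' = 0x37 → acc = 0x78
  '7' = 0x37 → acc = 0x4F
  '6' = 0x36 → acc = 0x79
  '5' = 0x35 → acc = 0x4C
  ',' = 0x2C → acc = 0x60
  '0' = 0x30 → acc = 0x50
  '2' = 0x32 → acc = 0x62
  '6' = 0x36 → acc = 0x54
  '3' = 0x33 → acc = 0x67
  '6' = 0x36 → acc = 0x51
  ',' = 0x2C → acc = 0x7D
  '5' = 0x35 → acc = 0x48
  '.' = 0x2E → acc = 0x66
Checksum = 0x66.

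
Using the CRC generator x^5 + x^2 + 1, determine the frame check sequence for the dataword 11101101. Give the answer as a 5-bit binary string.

Append 5 zeros: 1110110100000. Divide by 100101 (XOR where the leading bit is 1):
  pos 0: 111011 XOR 100101 = 011110
  pos 1: 111100 XOR 100101 = 011001
  pos 2: 110011 XOR 100101 = 010110
  pos 3: 101100 XOR 100101 = 001001
  pos 5: 100100 XOR 100101 = 000001
Remainder (last 5 bits) = 00100. This is the CRC / FCS.

00100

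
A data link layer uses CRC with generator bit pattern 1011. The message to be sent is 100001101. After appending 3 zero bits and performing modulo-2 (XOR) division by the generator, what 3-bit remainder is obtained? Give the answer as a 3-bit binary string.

Append 3 zeros: 100001101000. Divide by 1011 (XOR where the leading bit is 1):
  pos 0: 1000 XOR 1011 = 0011
  pos 2: 1101 XOR 1011 = 0110
  pos 3: 1101 XOR 1011 = 0110
  pos 4: 1100 XOR 1011 = 0111
  pos 5: 1111 XOR 1011 = 0100
  pos 6: 1000 XOR 1011 = 0011
  pos 8: 1100 XOR 1011 = 0111
Remainder (last 3 bits) = 111. This is the CRC / FCS.

111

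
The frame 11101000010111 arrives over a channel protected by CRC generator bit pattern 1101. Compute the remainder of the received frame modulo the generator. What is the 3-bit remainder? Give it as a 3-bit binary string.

110

Modulo-2 division of 11101000010111 by 1101:
  pos 0: 1110 XOR 1101 = 0011
  pos 2: 1110 XOR 1101 = 0011
  pos 4: 1100 XOR 1101 = 0001
  pos 7: 1010 XOR 1101 = 0111
  pos 8: 1111 XOR 1101 = 0010
  pos 10: 1011 XOR 1101 = 0110
Remainder = 110 (nonzero — an error is detected).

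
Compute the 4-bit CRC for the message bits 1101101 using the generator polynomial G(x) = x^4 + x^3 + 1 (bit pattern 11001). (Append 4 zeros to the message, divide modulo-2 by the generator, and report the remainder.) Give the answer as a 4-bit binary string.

1110

Append 4 zeros: 11011010000. Divide by 11001 (XOR where the leading bit is 1):
  pos 0: 11011 XOR 11001 = 00010
  pos 3: 10010 XOR 11001 = 01011
  pos 4: 10110 XOR 11001 = 01111
  pos 5: 11110 XOR 11001 = 00111
Remainder (last 4 bits) = 1110. This is the CRC / FCS.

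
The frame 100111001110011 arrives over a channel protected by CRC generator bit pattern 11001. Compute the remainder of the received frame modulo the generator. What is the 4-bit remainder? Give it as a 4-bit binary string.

0000

Modulo-2 division of 100111001110011 by 11001:
  pos 0: 10011 XOR 11001 = 01010
  pos 1: 10101 XOR 11001 = 01100
  pos 2: 11000 XOR 11001 = 00001
  pos 6: 10111 XOR 11001 = 01110
  pos 7: 11100 XOR 11001 = 00101
  pos 9: 10101 XOR 11001 = 01100
  pos 10: 11001 XOR 11001 = 00000
Remainder = 0000 (zero — the frame passes the CRC check).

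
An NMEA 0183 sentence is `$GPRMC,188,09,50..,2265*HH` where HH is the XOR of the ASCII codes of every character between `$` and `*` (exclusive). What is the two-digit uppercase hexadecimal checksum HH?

75

XOR the ASCII codes of the payload characters:
  'G' = 0x47 → acc = 0x47
  'P' = 0x50 → acc = 0x17
  'R' = 0x52 → acc = 0x45
  'M' = 0x4D → acc = 0x08
  'C' = 0x43 → acc = 0x4B
  ',' = 0x2C → acc = 0x67
  '1' = 0x31 → acc = 0x56
  '8' = 0x38 → acc = 0x6E
  '8' = 0x38 → acc = 0x56
  ',' = 0x2C → acc = 0x7A
  '0' = 0x30 → acc = 0x4A
  '9' = 0x39 → acc = 0x73
  ',' = 0x2C → acc = 0x5F
  '5' = 0x35 → acc = 0x6A
  '0' = 0x30 → acc = 0x5A
  '.' = 0x2E → acc = 0x74
  '.' = 0x2E → acc = 0x5A
  ',' = 0x2C → acc = 0x76
  '2' = 0x32 → acc = 0x44
  '2' = 0x32 → acc = 0x76
  '6' = 0x36 → acc = 0x40
  '5' = 0x35 → acc = 0x75
Checksum = 0x75.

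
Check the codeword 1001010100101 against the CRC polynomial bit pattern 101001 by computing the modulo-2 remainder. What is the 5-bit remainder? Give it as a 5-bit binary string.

00010

Modulo-2 division of 1001010100101 by 101001:
  pos 0: 100101 XOR 101001 = 001100
  pos 2: 110001 XOR 101001 = 011000
  pos 3: 110000 XOR 101001 = 011001
  pos 4: 110010 XOR 101001 = 011011
  pos 5: 110111 XOR 101001 = 011110
  pos 6: 111100 XOR 101001 = 010101
  pos 7: 101011 XOR 101001 = 000010
Remainder = 00010 (nonzero — an error is detected).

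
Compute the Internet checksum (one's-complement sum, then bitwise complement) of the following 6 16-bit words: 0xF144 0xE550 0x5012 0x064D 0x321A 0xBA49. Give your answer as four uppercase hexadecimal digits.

One's-complement addition (fold any carry out of bit 15 back into bit 0):
  0xF144 + 0xE550 = 0x1D694 → wrap carry → 0xD695
  0xD695 + 0x5012 = 0x126A7 → wrap carry → 0x26A8
  0x26A8 + 0x064D = 0x02CF5
  0x2CF5 + 0x321A = 0x05F0F
  0x5F0F + 0xBA49 = 0x11958 → wrap carry → 0x1959
One's-complement sum = 0x1959.
Checksum = ~0x1959 & 0xFFFF = 0xE6A6.

E6A6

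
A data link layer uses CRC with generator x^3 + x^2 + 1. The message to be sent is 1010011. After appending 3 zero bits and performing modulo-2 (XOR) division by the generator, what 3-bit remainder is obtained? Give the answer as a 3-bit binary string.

111

Append 3 zeros: 1010011000. Divide by 1101 (XOR where the leading bit is 1):
  pos 0: 1010 XOR 1101 = 0111
  pos 1: 1110 XOR 1101 = 0011
  pos 3: 1111 XOR 1101 = 0010
  pos 5: 1000 XOR 1101 = 0101
  pos 6: 1010 XOR 1101 = 0111
Remainder (last 3 bits) = 111. This is the CRC / FCS.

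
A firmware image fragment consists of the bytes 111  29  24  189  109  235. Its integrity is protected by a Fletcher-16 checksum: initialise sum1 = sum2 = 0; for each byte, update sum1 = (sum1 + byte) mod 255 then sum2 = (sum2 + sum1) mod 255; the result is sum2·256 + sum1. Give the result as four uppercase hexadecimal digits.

8EBB

Running sums (mod 255):
  after byte 0 (111): sum1=111, sum2=111
  after byte 1 (29): sum1=140, sum2=251
  after byte 2 (24): sum1=164, sum2=160
  after byte 3 (189): sum1=98, sum2=3
  after byte 4 (109): sum1=207, sum2=210
  after byte 5 (235): sum1=187, sum2=142
Checksum = sum2·256 + sum1 = 142·256 + 187 = 36539 = 0x8EBB.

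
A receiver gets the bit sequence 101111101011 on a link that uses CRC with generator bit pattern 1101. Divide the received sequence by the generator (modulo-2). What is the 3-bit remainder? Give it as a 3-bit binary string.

Modulo-2 division of 101111101011 by 1101:
  pos 0: 1011 XOR 1101 = 0110
  pos 1: 1101 XOR 1101 = 0000
  pos 5: 1101 XOR 1101 = 0000
Remainder = 011 (nonzero — an error is detected).

011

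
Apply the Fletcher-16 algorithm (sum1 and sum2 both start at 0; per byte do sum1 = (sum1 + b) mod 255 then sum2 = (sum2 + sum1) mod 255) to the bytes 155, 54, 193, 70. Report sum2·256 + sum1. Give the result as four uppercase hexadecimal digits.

DAD9

Running sums (mod 255):
  after byte 0 (155): sum1=155, sum2=155
  after byte 1 (54): sum1=209, sum2=109
  after byte 2 (193): sum1=147, sum2=1
  after byte 3 (70): sum1=217, sum2=218
Checksum = sum2·256 + sum1 = 218·256 + 217 = 56025 = 0xDAD9.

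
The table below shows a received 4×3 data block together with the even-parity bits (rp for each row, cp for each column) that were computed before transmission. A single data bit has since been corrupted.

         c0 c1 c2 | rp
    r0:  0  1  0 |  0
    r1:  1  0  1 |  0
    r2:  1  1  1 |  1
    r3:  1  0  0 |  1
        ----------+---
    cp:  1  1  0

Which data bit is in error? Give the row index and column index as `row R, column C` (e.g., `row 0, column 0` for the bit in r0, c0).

Recompute each row's even parity and compare to rp:
  r0: data parity 1, sent rp 0 → mismatch
  r1: data parity 0, sent rp 0 → ok
  r2: data parity 1, sent rp 1 → ok
  r3: data parity 1, sent rp 1 → ok
Recompute each column's even parity and compare to cp:
  c0: data parity 1, sent cp 1 → ok
  c1: data parity 0, sent cp 1 → mismatch
  c2: data parity 0, sent cp 0 → ok
Exactly one row (r0) and one column (c1) fail → the flipped bit is at their intersection.

row 0, column 1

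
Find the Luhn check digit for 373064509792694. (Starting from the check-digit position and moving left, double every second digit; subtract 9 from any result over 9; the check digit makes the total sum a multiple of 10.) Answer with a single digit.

6

Partial digits right→left: 4 9 6 2 9 7 9 0 5 4 6 0 3 7 3
Double every second digit counting from the check-digit position (so the 1st, 3rd, 5th, ... of the partial from the right).
  doubled (with −9 where >9): 8 3 9 9 1 3 6 6 → sum 45
  kept as-is: 9 2 7 0 4 0 7 → sum 29
Total = 45 + 29 = 74.
Check digit = (10 − (74 mod 10)) mod 10 = 6.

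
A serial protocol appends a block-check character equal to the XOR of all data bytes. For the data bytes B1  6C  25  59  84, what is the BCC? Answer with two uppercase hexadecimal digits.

25

XOR the bytes together:
  start with 0xB1
  0xB1 ⊕ 0x6C = 0xDD
  0xDD ⊕ 0x25 = 0xF8
  0xF8 ⊕ 0x59 = 0xA1
  0xA1 ⊕ 0x84 = 0x25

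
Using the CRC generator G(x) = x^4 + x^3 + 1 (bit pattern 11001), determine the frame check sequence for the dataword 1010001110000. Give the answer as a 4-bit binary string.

Append 4 zeros: 10100011100000000. Divide by 11001 (XOR where the leading bit is 1):
  pos 0: 10100 XOR 11001 = 01101
  pos 1: 11010 XOR 11001 = 00011
  pos 4: 11111 XOR 11001 = 00110
  pos 6: 11000 XOR 11001 = 00001
  pos 10: 10000 XOR 11001 = 01001
  pos 11: 10010 XOR 11001 = 01011
  pos 12: 10110 XOR 11001 = 01111
Remainder (last 4 bits) = 1111. This is the CRC / FCS.

1111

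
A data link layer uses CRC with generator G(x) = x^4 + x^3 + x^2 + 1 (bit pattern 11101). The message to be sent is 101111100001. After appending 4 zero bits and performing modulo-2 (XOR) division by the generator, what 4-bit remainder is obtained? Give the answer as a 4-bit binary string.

0111

Append 4 zeros: 1011111000010000. Divide by 11101 (XOR where the leading bit is 1):
  pos 0: 10111 XOR 11101 = 01010
  pos 1: 10101 XOR 11101 = 01000
  pos 2: 10001 XOR 11101 = 01100
  pos 3: 11000 XOR 11101 = 00101
  pos 5: 10100 XOR 11101 = 01001
  pos 6: 10010 XOR 11101 = 01111
  pos 7: 11111 XOR 11101 = 00010
  pos 10: 10000 XOR 11101 = 01101
  pos 11: 11010 XOR 11101 = 00111
Remainder (last 4 bits) = 0111. This is the CRC / FCS.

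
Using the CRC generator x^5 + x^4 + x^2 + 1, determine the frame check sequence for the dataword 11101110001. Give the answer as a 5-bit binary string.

Append 5 zeros: 1110111000100000. Divide by 110101 (XOR where the leading bit is 1):
  pos 0: 111011 XOR 110101 = 001110
  pos 2: 111010 XOR 110101 = 001111
  pos 4: 111100 XOR 110101 = 001001
  pos 6: 100110 XOR 110101 = 010011
  pos 7: 100110 XOR 110101 = 010011
  pos 8: 100110 XOR 110101 = 010011
  pos 9: 100110 XOR 110101 = 010011
  pos 10: 100110 XOR 110101 = 010011
Remainder (last 5 bits) = 10011. This is the CRC / FCS.

10011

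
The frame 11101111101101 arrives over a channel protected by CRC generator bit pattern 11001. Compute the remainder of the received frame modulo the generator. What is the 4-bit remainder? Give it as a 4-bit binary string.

1101

Modulo-2 division of 11101111101101 by 11001:
  pos 0: 11101 XOR 11001 = 00100
  pos 2: 10011 XOR 11001 = 01010
  pos 3: 10101 XOR 11001 = 01100
  pos 4: 11001 XOR 11001 = 00000
Remainder = 1101 (nonzero — an error is detected).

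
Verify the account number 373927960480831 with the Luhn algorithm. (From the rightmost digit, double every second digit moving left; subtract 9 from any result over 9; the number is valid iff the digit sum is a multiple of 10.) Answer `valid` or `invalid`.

From the right, keep odd positions and double even positions (subtract 9 from any doubled value over 9):
  doubled (positions 2,4,...): 6 0 8 3 5 9 5 → sum 36
  kept (positions 1,3,...): 1 8 8 0 9 2 3 3 → sum 34
Total = 70.
70 mod 10 = 0, so the number is valid.

valid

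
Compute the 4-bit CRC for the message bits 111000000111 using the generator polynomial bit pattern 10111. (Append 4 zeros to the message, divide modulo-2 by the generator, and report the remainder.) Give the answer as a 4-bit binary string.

Append 4 zeros: 1110000001110000. Divide by 10111 (XOR where the leading bit is 1):
  pos 0: 11100 XOR 10111 = 01011
  pos 1: 10110 XOR 10111 = 00001
  pos 5: 10001 XOR 10111 = 00110
  pos 7: 11011 XOR 10111 = 01100
  pos 8: 11000 XOR 10111 = 01111
  pos 9: 11110 XOR 10111 = 01001
  pos 10: 10010 XOR 10111 = 00101
Remainder (last 4 bits) = 1010. This is the CRC / FCS.

1010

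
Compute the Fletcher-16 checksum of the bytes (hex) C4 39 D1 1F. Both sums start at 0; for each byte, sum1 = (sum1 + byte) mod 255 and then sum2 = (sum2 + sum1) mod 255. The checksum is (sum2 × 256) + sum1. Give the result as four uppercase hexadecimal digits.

Running sums (mod 255):
  after byte 0 (C4): sum1=196, sum2=196
  after byte 1 (39): sum1=253, sum2=194
  after byte 2 (D1): sum1=207, sum2=146
  after byte 3 (1F): sum1=238, sum2=129
Checksum = sum2·256 + sum1 = 129·256 + 238 = 33262 = 0x81EE.

81EE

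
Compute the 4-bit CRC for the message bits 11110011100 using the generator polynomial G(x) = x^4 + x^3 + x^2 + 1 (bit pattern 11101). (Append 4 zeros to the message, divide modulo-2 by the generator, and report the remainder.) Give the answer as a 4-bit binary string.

1000

Append 4 zeros: 111100111000000. Divide by 11101 (XOR where the leading bit is 1):
  pos 0: 11110 XOR 11101 = 00011
  pos 3: 11011 XOR 11101 = 00110
  pos 5: 11010 XOR 11101 = 00111
  pos 7: 11100 XOR 11101 = 00001
Remainder (last 4 bits) = 1000. This is the CRC / FCS.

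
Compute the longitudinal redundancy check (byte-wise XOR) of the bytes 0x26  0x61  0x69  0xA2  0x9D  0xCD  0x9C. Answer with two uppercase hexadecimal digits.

XOR the bytes together:
  start with 0x26
  0x26 ⊕ 0x61 = 0x47
  0x47 ⊕ 0x69 = 0x2E
  0x2E ⊕ 0xA2 = 0x8C
  0x8C ⊕ 0x9D = 0x11
  0x11 ⊕ 0xCD = 0xDC
  0xDC ⊕ 0x9C = 0x40

40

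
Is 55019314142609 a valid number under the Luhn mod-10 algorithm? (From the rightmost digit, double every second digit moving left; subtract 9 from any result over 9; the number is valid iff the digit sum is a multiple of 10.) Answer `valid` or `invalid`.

From the right, keep odd positions and double even positions (subtract 9 from any doubled value over 9):
  doubled (positions 2,4,...): 0 4 2 2 9 0 1 → sum 18
  kept (positions 1,3,...): 9 6 4 4 3 1 5 → sum 32
Total = 50.
50 mod 10 = 0, so the number is valid.

valid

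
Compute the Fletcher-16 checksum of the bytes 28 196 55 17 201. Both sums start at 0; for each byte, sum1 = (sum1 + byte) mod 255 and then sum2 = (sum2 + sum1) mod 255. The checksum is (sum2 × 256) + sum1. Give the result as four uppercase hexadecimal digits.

31F2

Running sums (mod 255):
  after byte 0 (28): sum1=28, sum2=28
  after byte 1 (196): sum1=224, sum2=252
  after byte 2 (55): sum1=24, sum2=21
  after byte 3 (17): sum1=41, sum2=62
  after byte 4 (201): sum1=242, sum2=49
Checksum = sum2·256 + sum1 = 49·256 + 242 = 12786 = 0x31F2.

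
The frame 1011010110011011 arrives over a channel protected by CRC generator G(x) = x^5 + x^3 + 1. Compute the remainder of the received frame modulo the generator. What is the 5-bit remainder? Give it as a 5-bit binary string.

10010

Modulo-2 division of 1011010110011011 by 101001:
  pos 0: 101101 XOR 101001 = 000100
  pos 3: 100011 XOR 101001 = 001010
  pos 5: 101000 XOR 101001 = 000001
  pos 10: 111011 XOR 101001 = 010010
Remainder = 10010 (nonzero — an error is detected).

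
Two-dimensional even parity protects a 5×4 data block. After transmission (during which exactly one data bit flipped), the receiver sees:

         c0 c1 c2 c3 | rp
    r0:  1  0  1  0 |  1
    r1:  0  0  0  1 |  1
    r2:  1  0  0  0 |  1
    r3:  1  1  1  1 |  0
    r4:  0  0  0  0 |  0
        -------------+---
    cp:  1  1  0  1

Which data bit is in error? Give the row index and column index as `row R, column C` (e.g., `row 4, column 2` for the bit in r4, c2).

Recompute each row's even parity and compare to rp:
  r0: data parity 0, sent rp 1 → mismatch
  r1: data parity 1, sent rp 1 → ok
  r2: data parity 1, sent rp 1 → ok
  r3: data parity 0, sent rp 0 → ok
  r4: data parity 0, sent rp 0 → ok
Recompute each column's even parity and compare to cp:
  c0: data parity 1, sent cp 1 → ok
  c1: data parity 1, sent cp 1 → ok
  c2: data parity 0, sent cp 0 → ok
  c3: data parity 0, sent cp 1 → mismatch
Exactly one row (r0) and one column (c3) fail → the flipped bit is at their intersection.

row 0, column 3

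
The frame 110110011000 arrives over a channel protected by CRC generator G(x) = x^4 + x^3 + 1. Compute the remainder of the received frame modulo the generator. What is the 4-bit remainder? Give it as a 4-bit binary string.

1111

Modulo-2 division of 110110011000 by 11001:
  pos 0: 11011 XOR 11001 = 00010
  pos 3: 10001 XOR 11001 = 01000
  pos 4: 10001 XOR 11001 = 01000
  pos 5: 10000 XOR 11001 = 01001
  pos 6: 10010 XOR 11001 = 01011
  pos 7: 10110 XOR 11001 = 01111
Remainder = 1111 (nonzero — an error is detected).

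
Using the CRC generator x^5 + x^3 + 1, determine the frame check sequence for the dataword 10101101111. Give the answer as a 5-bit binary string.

Append 5 zeros: 1010110111100000. Divide by 101001 (XOR where the leading bit is 1):
  pos 0: 101011 XOR 101001 = 000010
  pos 4: 100111 XOR 101001 = 001110
  pos 6: 111010 XOR 101001 = 010011
  pos 7: 100110 XOR 101001 = 001111
  pos 9: 111100 XOR 101001 = 010101
  pos 10: 101010 XOR 101001 = 000011
Remainder (last 5 bits) = 00011. This is the CRC / FCS.

00011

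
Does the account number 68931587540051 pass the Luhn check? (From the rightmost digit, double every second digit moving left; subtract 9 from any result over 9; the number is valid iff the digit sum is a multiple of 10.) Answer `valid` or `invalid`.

invalid

From the right, keep odd positions and double even positions (subtract 9 from any doubled value over 9):
  doubled (positions 2,4,...): 1 0 1 7 2 9 3 → sum 23
  kept (positions 1,3,...): 1 0 4 7 5 3 8 → sum 28
Total = 51.
51 mod 10 = 1, so the number is invalid.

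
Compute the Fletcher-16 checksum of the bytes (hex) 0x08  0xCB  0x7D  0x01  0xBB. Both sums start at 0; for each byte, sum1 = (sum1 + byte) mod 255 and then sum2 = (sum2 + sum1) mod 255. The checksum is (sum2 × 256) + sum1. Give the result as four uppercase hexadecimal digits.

8D0E

Running sums (mod 255):
  after byte 0 (0x08): sum1=8, sum2=8
  after byte 1 (0xCB): sum1=211, sum2=219
  after byte 2 (0x7D): sum1=81, sum2=45
  after byte 3 (0x01): sum1=82, sum2=127
  after byte 4 (0xBB): sum1=14, sum2=141
Checksum = sum2·256 + sum1 = 141·256 + 14 = 36110 = 0x8D0E.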